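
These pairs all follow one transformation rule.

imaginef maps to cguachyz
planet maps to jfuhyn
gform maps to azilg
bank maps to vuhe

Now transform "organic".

What's happening: shift every letter 6 places backward in the alphabet (wrapping around).
Applying that to "organic" gives "ilauhcw".

ilauhcw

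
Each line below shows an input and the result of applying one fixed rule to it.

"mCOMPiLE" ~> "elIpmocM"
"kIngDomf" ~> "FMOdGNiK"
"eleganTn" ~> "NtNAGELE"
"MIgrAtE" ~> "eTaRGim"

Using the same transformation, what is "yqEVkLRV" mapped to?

vrlKveQY

Rule — reverse the string, then flip the case of every letter.
Starting from "yqEVkLRV": after the first operation, "VRLkVEqy"; after the second, "vrlKveQY".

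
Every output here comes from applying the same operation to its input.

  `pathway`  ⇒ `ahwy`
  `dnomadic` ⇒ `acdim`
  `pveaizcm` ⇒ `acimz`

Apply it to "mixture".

ertu

The pattern: delete the first 3 characters, then sort the characters into alphabetical order.
Applying that to "mixture" gives "ertu".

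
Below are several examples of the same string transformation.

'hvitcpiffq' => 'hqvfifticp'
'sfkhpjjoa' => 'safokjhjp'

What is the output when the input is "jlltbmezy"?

jylzletmb

In each case the input is transformed by: take characters alternately from the front and the back (1st, last, 2nd, 2nd-last, ...).
On "jlltbmezy" that produces "jylzletmb".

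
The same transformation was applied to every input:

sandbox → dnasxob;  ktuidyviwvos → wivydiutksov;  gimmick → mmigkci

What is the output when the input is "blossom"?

solbmos

The pattern: reverse the string, then move the first 3 characters to the end (rotate left by 3).
Working it through for "blossom": intermediate "mossolb", final "solbmos".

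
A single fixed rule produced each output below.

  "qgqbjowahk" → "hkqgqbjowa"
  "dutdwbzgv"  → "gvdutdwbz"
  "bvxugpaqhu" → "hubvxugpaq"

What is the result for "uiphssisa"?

sauiphssi

Rule — move the last 2 characters to the front (rotate right by 2).
For "uiphssisa" the result is "sauiphssi".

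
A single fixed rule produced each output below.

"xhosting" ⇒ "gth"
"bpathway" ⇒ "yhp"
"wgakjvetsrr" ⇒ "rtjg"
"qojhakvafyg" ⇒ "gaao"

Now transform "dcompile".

Each output is the input with this applied: keep one character in every 3, starting at position 2 (positions 2nd, 5th, 8th, ...), then reverse the string.
Working it through for "dcompile": intermediate "cpe", final "epc".

epc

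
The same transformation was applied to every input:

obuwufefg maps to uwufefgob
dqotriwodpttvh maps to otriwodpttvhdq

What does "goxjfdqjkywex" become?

xjfdqjkywexgo

Looking at the pairs, the operation is to move the first 2 characters to the end (rotate left by 2).
"goxjfdqjkywex" → "xjfdqjkywexgo".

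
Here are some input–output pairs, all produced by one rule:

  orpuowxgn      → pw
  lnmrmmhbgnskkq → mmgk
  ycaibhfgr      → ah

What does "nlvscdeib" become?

vd

What's happening: delete the last 2 characters, then keep one character in every 3, starting at position 3 (positions 3rd, 6th, 9th, ...).
On "nlvscdeib": the first step gives "nlvscde", and the second then gives "vd".
(Check on "orpuowxgn": → "orpuowx" → "pw" ✓)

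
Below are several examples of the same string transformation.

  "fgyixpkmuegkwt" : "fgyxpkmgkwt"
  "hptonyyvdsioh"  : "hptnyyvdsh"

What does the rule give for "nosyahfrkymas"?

nsyhfrkyms

In each case the input is transformed by: remove every vowel.
For "nosyahfrkymas" the result is "nsyhfrkyms".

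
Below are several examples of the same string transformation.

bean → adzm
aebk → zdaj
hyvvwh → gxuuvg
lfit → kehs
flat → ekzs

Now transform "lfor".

What's happening: shift every letter 1 place backward in the alphabet (wrapping around).
So "lfor" becomes "kenq".

kenq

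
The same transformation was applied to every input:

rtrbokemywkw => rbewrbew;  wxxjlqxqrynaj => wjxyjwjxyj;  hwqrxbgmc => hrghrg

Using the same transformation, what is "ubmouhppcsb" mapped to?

Each output is the input with this applied: keep one character in every 3, starting at position 1 (positions 1st, 4th, 7th, ...), then write the whole string twice.
For "ubmouhppcsb", step one produces "uops"; step two turns that into "uopsuops".

uopsuops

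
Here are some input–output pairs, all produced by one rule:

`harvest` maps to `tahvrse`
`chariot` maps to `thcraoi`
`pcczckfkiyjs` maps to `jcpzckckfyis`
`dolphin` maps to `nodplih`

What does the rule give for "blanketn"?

tlbnaekn

The pattern: swap each adjacent pair of characters (1↔2, 3↔4, ...), then move the last character to the front.
For "blanketn" the result is "tlbnaekn".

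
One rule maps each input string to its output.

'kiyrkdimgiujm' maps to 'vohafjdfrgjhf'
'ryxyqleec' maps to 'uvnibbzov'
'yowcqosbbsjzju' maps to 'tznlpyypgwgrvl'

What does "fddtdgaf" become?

Looking at the pairs, the operation is to move the first 2 characters to the end (rotate left by 2), then shift every letter 3 places backward in the alphabet (wrapping around).
Starting from "fddtdgaf": after the first operation, "dtdgaffd"; after the second, "aqadxcca".

aqadxcca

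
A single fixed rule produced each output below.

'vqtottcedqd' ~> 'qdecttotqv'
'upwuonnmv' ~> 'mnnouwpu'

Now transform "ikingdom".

odgniki

In each case the input is transformed by: reverse the string, then delete the first character.
Applying both steps to "ikingdom": "modgniki", then "odgniki".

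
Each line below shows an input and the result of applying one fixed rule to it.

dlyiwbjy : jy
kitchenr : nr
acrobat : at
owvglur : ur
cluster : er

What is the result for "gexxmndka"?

What's happening: keep only the last 2 characters.
On "gexxmndka" that produces "ka".

ka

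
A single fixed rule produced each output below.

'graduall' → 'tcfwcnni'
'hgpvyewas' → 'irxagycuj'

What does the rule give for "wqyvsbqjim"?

saxudslkoy

The rule is to shift every letter 2 places forward in the alphabet (wrapping around), then move the first character to the end.
Applying both steps to "wqyvsbqjim": "ysaxudslko", then "saxudslkoy".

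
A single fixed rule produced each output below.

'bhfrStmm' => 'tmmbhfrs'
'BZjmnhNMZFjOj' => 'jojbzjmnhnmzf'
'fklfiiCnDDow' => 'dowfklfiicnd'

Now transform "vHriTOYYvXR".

vxrvhritoyy

Looking at the pairs, the operation is to move the last 3 characters to the front (rotate right by 3), then convert every letter to lowercase.
Working it through for "vHriTOYYvXR": intermediate "vXRvHriTOYY", final "vxrvhritoyy".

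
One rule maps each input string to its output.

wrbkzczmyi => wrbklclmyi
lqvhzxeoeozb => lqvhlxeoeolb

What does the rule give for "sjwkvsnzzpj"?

sjwkvsnllpj

The transformation: replace every "z" with "l".
On "sjwkvsnzzpj" that produces "sjwkvsnllpj".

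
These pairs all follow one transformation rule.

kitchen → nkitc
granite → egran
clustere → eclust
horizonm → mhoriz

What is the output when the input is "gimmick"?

Rule — move the last character to the front, then delete the last 2 characters.
Applying both steps to "gimmick": "kgimmic", then "kgimm".

kgimm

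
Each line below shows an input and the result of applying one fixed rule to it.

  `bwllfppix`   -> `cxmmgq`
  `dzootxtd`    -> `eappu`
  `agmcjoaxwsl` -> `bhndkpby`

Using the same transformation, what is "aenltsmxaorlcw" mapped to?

bfomutnybps

In each case the input is transformed by: delete the last 3 characters, then shift every letter 1 place forward in the alphabet (wrapping around).
For "aenltsmxaorlcw" the result is "bfomutnybps".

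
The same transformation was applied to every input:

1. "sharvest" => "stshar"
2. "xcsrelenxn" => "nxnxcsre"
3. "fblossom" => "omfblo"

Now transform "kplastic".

What's happening: swap the front and back halves of the string, then delete the first 2 characters.
For "kplastic", step one produces "stickpla"; step two turns that into "ickpla".

ickpla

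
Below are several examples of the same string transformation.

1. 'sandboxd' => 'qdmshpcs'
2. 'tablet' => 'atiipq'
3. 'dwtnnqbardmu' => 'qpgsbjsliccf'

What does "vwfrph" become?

The pattern: swap the front and back halves of the string, then shift every letter 11 places backward in the alphabet (wrapping around).
"vwfrph" → "rphvwf" → "gewklu".

gewklu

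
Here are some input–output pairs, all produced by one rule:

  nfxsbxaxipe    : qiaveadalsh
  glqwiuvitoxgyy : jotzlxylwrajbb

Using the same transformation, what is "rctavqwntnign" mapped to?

ufwdytzqwqljq

The transformation: shift every letter 3 places forward in the alphabet (wrapping around).
"rctavqwntnign" → "ufwdytzqwqljq".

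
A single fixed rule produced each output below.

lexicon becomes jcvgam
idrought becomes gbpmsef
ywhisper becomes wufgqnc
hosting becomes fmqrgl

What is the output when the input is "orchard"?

mpafyp

The rule is to shift every letter 2 places backward in the alphabet (wrapping around), then delete the last character.
On "orchard": the first step gives "mpafypb", and the second then gives "mpafyp".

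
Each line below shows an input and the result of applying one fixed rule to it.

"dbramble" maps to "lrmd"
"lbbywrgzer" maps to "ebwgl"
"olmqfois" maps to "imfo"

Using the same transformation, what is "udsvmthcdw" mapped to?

Each output is the input with this applied: keep every other character starting from the first (positions 1st, 3rd, 5th, ...), then swap the first and last characters.
So "udsvmthcdw" becomes "dsmhu".

dsmhu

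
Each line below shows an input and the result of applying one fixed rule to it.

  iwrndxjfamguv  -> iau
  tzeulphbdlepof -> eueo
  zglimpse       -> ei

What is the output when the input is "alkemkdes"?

aee

The pattern: move the last character to the front, then keep only the vowels.
Starting from "alkemkdes": after the first operation, "salkemkde"; after the second, "aee".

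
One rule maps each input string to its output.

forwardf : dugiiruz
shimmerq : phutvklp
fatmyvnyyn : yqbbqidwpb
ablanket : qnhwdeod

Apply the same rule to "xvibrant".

udqwayle

Each output is the input with this applied: swap the front and back halves of the string, then shift every letter 3 places forward in the alphabet (wrapping around).
On "xvibrant": the first step gives "rantxvib", and the second then gives "udqwayle".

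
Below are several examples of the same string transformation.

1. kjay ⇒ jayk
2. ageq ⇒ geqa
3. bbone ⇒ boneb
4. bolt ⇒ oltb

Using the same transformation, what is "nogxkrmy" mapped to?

The pattern: move the first character to the end.
On "nogxkrmy" that produces "ogxkrmyn".

ogxkrmyn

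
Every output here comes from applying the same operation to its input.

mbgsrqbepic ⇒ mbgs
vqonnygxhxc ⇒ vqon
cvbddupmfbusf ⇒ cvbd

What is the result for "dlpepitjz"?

dlpe

The pattern: keep only the first 4 characters.
Applying that to "dlpepitjz" gives "dlpe".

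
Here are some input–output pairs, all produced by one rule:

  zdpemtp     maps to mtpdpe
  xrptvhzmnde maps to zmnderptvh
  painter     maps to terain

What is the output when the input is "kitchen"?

The rule is to delete the first character, then swap the front and back halves of the string.
Doing the same to "kitchen": "henitc".

henitc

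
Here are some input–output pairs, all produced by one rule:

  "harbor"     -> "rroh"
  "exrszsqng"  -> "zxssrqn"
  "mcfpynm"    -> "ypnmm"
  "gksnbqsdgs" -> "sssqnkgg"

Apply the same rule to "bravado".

vrodb

Each output is the input with this applied: sort the characters into reverse alphabetical order, then delete the last 2 characters.
"bravado" → "vrodbaa" → "vrodb".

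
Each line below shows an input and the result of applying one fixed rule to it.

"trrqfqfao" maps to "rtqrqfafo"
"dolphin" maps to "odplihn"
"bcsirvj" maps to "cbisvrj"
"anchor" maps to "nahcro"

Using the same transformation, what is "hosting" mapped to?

What's happening: swap each adjacent pair of characters (1↔2, 3↔4, ...).
For "hosting" the result is "ohtsnig".

ohtsnig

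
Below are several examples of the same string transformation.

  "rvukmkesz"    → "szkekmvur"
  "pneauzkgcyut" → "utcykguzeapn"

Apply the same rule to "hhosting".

ngtioshh

Each output is the input with this applied: reverse the string, then swap each adjacent pair of characters (1↔2, 3↔4, ...).
"hhosting" → "gnitsohh" → "ngtioshh".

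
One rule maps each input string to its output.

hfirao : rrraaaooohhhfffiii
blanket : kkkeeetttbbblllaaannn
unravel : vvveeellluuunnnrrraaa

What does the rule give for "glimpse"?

pppssseeegggllliiimmm

The pattern: move the last 3 characters to the front (rotate right by 3), then repeat every character 3 times.
For "glimpse", step one produces "pseglim"; step two turns that into "pppssseeegggllliiimmm".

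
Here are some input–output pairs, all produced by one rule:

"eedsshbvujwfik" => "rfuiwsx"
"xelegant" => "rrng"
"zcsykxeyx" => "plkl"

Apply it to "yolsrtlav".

The rule is to keep every other character starting from the second (positions 2nd, 4th, 6th, ...), then shift every letter 13 places forward in the alphabet (wrapping around) — i.e. ROT13.
Applying both steps to "yolsrtlav": "osta", then "bfgn".

bfgn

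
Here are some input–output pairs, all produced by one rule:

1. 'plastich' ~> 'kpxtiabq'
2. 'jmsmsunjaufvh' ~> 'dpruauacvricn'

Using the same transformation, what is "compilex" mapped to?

mfkwuxqt

The pattern: move the last 2 characters to the front (rotate right by 2), then shift every letter 8 places forward in the alphabet (wrapping around).
"compilex" → "excompil" → "mfkwuxqt".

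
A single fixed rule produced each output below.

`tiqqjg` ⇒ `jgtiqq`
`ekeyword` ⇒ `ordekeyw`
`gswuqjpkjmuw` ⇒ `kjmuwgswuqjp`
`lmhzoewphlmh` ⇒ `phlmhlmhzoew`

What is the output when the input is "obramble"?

The pattern: move the first character to the end, then swap the front and back halves of the string.
For "obramble", step one produces "brambleo"; step two turns that into "bleobram".

bleobram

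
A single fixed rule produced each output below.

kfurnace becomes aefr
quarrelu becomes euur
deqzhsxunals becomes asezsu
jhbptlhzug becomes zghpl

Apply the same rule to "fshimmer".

mrsi

The pattern: keep every other character starting from the second (positions 2nd, 4th, 6th, ...), then move the last 2 characters to the front (rotate right by 2).
Working it through for "fshimmer": intermediate "simr", final "mrsi".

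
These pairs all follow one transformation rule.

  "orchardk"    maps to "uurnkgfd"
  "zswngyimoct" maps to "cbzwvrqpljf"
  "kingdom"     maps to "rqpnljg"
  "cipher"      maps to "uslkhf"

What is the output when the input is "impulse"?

The rule is to sort the characters into reverse alphabetical order, then shift every letter 3 places forward in the alphabet (wrapping around).
For "impulse", step one produces "uspmlie"; step two turns that into "xvspolh".

xvspolh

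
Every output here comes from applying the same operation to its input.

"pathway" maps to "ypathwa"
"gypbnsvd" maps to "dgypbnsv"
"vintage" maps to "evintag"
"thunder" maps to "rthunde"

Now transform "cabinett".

Looking at the pairs, the operation is to move the last character to the front.
On "cabinett" that produces "tcabinet".

tcabinet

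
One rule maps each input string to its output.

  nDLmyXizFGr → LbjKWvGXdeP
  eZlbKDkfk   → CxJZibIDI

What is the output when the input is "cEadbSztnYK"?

AcYBZqXRLwi

Rule — flip the case of every letter, then shift every letter 2 places backward in the alphabet (wrapping around).
Starting from "cEadbSztnYK": after the first operation, "CeADBsZTNyk"; after the second, "AcYBZqXRLwi".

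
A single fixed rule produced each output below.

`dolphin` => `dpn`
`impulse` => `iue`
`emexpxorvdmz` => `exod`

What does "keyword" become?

kwd

The transformation: keep one character in every 3, starting at position 1 (positions 1st, 4th, 7th, ...).
On "keyword" that produces "kwd".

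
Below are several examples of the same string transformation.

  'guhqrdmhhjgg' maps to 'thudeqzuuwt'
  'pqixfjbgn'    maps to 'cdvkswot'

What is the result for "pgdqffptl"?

Each output is the input with this applied: shift every letter 13 places forward in the alphabet (wrapping around) — i.e. ROT13, then delete the last character.
For "pgdqffptl", step one produces "ctqdsscgy"; step two turns that into "ctqdsscg".
(Check on "guhqrdmhhjgg": → "thudeqzuuwtt" → "thudeqzuuwt" ✓)

ctqdsscg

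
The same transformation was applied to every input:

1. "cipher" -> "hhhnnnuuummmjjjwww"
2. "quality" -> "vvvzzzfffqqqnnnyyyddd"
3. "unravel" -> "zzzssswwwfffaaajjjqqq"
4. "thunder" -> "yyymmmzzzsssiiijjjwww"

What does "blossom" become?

What's happening: repeat every character 3 times, then shift every letter 5 places forward in the alphabet (wrapping around).
"blossom" → "bbblllooossssssooommm" → "gggqqqtttxxxxxxtttrrr".
(Check on "thunder": → "ttthhhuuunnndddeeerrr" → "yyymmmzzzsssiiijjjwww" ✓)

gggqqqtttxxxxxxtttrrr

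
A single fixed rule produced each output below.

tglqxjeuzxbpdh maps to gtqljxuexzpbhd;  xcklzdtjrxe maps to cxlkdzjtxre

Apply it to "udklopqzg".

dulkpozqg

Rule — swap each adjacent pair of characters (1↔2, 3↔4, ...).
Doing the same to "udklopqzg": "dulkpozqg".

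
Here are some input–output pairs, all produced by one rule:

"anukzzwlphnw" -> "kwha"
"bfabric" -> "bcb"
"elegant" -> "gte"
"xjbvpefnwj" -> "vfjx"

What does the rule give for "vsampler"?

mev

The pattern: keep one character in every 3, starting at position 1 (positions 1st, 4th, 7th, ...), then move the first character to the end.
Applying that to "vsampler" gives "mev".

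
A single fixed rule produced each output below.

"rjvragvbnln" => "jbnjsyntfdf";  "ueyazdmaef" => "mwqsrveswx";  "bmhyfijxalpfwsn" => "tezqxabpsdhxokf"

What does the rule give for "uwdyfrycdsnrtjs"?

movqxjquvkfjlbk

Each output is the input with this applied: shift every letter 8 places backward in the alphabet (wrapping around).
Doing the same to "uwdyfrycdsnrtjs": "movqxjquvkfjlbk".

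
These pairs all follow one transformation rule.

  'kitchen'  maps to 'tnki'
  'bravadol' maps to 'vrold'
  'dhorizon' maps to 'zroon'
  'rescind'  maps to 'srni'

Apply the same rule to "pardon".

rpo

Rule — sort the characters into reverse alphabetical order, then delete the last 3 characters.
Starting from "pardon": after the first operation, "rponda"; after the second, "rpo".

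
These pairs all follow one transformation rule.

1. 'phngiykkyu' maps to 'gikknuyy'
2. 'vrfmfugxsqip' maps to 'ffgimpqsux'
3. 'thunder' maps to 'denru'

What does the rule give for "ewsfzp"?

fpsz

What's happening: delete the first 2 characters, then sort the characters into alphabetical order.
For "ewsfzp", step one produces "sfzp"; step two turns that into "fpsz".
(Check on "vrfmfugxsqip": → "fmfugxsqip" → "ffgimpqsux" ✓)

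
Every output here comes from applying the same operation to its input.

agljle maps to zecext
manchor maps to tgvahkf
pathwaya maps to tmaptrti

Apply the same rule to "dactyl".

The rule is to move the first character to the end, then shift every letter 7 places backward in the alphabet (wrapping around).
Applying both steps to "dactyl": "actyld", then "tvmrew".
(Check on "manchor": → "anchorm" → "tgvahkf" ✓)

tvmrew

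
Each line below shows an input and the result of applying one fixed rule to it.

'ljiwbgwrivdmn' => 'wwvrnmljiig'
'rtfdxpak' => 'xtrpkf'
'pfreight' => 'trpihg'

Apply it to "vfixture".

Looking at the pairs, the operation is to sort the characters into reverse alphabetical order, then delete the last 2 characters.
Doing the same to "vfixture": "xvutri".
(Check on "pfreight": → "trpihgfe" → "trpihg" ✓)

xvutri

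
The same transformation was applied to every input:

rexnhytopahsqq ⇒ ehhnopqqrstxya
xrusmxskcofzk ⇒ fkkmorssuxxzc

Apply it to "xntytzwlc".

Looking at the pairs, the operation is to sort the characters into alphabetical order, then move the first character to the end.
Doing the same to "xntytzwlc": "lnttwxyzc".

lnttwxyzc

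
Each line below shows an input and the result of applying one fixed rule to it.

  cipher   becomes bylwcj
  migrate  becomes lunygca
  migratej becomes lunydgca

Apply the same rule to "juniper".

cjyldoh

Looking at the pairs, the operation is to move the first 3 characters to the end (rotate left by 3), then shift every letter 6 places backward in the alphabet (wrapping around).
Applying both steps to "juniper": "iperjun", then "cjyldoh".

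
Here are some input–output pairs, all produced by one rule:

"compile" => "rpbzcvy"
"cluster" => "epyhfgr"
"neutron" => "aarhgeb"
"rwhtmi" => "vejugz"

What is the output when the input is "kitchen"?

The rule is to shift every letter 13 places forward in the alphabet (wrapping around) — i.e. ROT13, then move the last character to the front.
Applying both steps to "kitchen": "xvgpura", then "axvgpur".

axvgpur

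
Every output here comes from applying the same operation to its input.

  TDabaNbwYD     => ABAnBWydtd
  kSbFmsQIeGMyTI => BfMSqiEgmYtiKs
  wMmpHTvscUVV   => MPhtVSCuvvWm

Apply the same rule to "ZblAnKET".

In each case the input is transformed by: flip the case of every letter, then move the first 2 characters to the end (rotate left by 2).
Working it through for "ZblAnKET": intermediate "zBLaNket", final "LaNketzB".

LaNketzB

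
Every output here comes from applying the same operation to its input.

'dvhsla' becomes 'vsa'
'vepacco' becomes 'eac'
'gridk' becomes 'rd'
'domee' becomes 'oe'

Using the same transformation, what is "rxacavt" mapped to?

The transformation: keep every other character starting from the second (positions 2nd, 4th, 6th, ...).
On "rxacavt" that produces "xcv".

xcv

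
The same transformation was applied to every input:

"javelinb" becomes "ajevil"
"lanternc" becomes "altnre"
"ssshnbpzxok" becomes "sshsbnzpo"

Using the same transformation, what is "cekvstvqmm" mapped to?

In each case the input is transformed by: swap each adjacent pair of characters (1↔2, 3↔4, ...), then delete the last 2 characters.
On "cekvstvqmm": the first step gives "ecvktsqvmm", and the second then gives "ecvktsqv".

ecvktsqv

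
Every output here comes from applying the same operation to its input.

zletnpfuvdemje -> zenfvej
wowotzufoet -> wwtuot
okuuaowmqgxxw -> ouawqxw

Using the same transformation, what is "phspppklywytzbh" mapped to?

pspkyyzh

In each case the input is transformed by: keep every other character starting from the first (positions 1st, 3rd, 5th, ...).
So "phspppklywytzbh" becomes "pspkyyzh".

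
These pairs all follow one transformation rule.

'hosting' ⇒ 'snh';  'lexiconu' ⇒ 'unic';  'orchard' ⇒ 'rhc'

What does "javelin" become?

What's happening: sort the characters into reverse alphabetical order, then keep every other character starting from the second (positions 2nd, 4th, 6th, ...).
For "javelin", step one produces "vnljiea"; step two turns that into "nje".

nje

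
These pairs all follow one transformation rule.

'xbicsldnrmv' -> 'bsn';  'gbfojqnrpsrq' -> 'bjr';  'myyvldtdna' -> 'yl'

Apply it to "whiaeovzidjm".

In each case the input is transformed by: delete the last 3 characters, then keep one character in every 3, starting at position 2 (positions 2nd, 5th, 8th, ...).
For "whiaeovzidjm" the result is "hez".

hez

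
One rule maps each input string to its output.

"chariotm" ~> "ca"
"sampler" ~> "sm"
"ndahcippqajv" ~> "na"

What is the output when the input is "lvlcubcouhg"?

The transformation: keep every other character starting from the first (positions 1st, 3rd, 5th, ...), then keep only the first 2 characters.
"lvlcubcouhg" → "llucug" → "ll".

ll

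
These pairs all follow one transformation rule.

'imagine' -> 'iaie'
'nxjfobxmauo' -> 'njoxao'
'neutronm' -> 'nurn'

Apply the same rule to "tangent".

tnet

What's happening: keep every other character starting from the first (positions 1st, 3rd, 5th, ...).
Doing the same to "tangent": "tnet".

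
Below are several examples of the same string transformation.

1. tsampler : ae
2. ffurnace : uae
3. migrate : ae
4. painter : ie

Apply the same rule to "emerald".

What's happening: delete the first 2 characters, then keep only the vowels.
For "emerald", step one produces "erald"; step two turns that into "ea".

ea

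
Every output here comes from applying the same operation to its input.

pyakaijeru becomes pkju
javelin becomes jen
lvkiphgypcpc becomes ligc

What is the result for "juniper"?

jir

The rule is to keep one character in every 3, starting at position 1 (positions 1st, 4th, 7th, ...).
Applying that to "juniper" gives "jir".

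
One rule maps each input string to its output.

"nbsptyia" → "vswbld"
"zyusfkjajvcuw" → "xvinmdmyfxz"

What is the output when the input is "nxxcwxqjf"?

Rule — shift every letter 3 places forward in the alphabet (wrapping around), then delete the first 2 characters.
Working it through for "nxxcwxqjf": intermediate "qaafzatmi", final "afzatmi".
(Check on "zyusfkjajvcuw": → "cbxvinmdmyfxz" → "xvinmdmyfxz" ✓)

afzatmi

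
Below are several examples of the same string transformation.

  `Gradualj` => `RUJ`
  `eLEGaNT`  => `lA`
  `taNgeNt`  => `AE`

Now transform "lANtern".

Each output is the input with this applied: flip the case of every letter, then keep one character in every 3, starting at position 2 (positions 2nd, 5th, 8th, ...).
"lANtern" → "LanTERN" → "aE".

aE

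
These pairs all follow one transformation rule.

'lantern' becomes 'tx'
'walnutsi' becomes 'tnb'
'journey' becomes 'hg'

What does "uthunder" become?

mgk

In each case the input is transformed by: keep one character in every 3, starting at position 2 (positions 2nd, 5th, 8th, ...), then shift every letter 7 places backward in the alphabet (wrapping around).
Working it through for "uthunder": intermediate "tnr", final "mgk".
(Check on "walnutsi": → "aui" → "tnb" ✓)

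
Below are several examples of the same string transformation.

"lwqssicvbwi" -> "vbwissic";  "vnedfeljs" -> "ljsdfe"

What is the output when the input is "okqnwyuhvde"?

What's happening: delete the first 3 characters, then swap the front and back halves of the string.
On "okqnwyuhvde": the first step gives "nwyuhvde", and the second then gives "hvdenwyu".
(Check on "lwqssicvbwi": → "ssicvbwi" → "vbwissic" ✓)

hvdenwyu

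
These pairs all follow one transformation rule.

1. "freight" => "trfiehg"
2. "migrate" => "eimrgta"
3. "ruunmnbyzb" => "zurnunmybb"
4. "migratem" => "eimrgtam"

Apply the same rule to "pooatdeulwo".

oopaodtuewl

Rule — swap each adjacent pair of characters (1↔2, 3↔4, ...), then move the last character to the front.
Applying both steps to "pooatdeulwo": "opaodtuewlo", then "oopaodtuewl".
(Check on "freight": → "rfiehgt" → "trfiehg" ✓)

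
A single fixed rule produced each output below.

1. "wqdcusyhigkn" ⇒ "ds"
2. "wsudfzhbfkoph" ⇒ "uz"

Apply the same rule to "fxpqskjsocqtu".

In each case the input is transformed by: keep one character in every 3, starting at position 3 (positions 3rd, 6th, 9th, ...), then delete the last 2 characters.
Applying both steps to "fxpqskjsocqtu": "pkot", then "pk".

pk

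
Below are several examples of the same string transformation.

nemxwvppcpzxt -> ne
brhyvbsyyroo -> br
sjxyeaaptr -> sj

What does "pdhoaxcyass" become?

Each output is the input with this applied: keep only the first 2 characters.
Applying that to "pdhoaxcyass" gives "pd".

pd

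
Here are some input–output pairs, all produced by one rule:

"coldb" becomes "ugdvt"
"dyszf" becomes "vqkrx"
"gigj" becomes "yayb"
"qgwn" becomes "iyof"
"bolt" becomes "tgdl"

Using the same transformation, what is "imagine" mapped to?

What's happening: shift every letter 8 places backward in the alphabet (wrapping around).
On "imagine" that produces "aesyafw".

aesyafw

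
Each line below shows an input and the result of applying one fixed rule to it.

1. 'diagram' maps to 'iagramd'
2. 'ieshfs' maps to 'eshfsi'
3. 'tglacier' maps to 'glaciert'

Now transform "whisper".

hisperw

The transformation: move the first character to the end.
Applying that to "whisper" gives "hisperw".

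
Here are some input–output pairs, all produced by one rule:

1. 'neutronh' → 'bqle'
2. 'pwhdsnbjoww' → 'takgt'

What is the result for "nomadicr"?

Rule — keep every other character starting from the second (positions 2nd, 4th, 6th, ...), then shift every letter 3 places backward in the alphabet (wrapping around).
On "nomadicr" that produces "lxfo".

lxfo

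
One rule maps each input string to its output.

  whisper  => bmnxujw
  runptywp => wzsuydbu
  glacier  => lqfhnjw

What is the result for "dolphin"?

itqumns

The rule is to shift every letter 5 places forward in the alphabet (wrapping around).
Doing the same to "dolphin": "itqumns".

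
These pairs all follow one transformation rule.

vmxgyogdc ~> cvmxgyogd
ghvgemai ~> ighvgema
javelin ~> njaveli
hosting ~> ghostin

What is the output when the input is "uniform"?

Rule — move the last character to the front.
Applying that to "uniform" gives "munifor".

munifor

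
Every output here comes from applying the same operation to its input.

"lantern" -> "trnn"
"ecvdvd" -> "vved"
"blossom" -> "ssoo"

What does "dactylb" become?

The rule is to sort the characters into reverse alphabetical order, then keep only the first 4 characters.
On "dactylb": the first step gives "ytldcba", and the second then gives "ytld".
(Check on "lantern": → "trnnlea" → "trnn" ✓)

ytld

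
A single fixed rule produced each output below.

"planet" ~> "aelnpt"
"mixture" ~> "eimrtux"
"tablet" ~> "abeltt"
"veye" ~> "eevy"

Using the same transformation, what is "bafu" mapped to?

abfu

The pattern: sort the characters into alphabetical order.
On "bafu" that produces "abfu".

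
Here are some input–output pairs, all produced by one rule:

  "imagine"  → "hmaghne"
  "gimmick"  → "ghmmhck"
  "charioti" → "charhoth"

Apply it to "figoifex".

fhgohfex

Each output is the input with this applied: replace every "i" with "h".
"figoifex" → "fhgohfex".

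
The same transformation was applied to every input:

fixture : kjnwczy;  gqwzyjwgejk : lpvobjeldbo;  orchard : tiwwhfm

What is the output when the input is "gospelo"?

Rule — take characters alternately from the front and the back (1st, last, 2nd, 2nd-last, ...), then shift every letter 5 places forward in the alphabet (wrapping around).
For "gospelo" the result is "lttqxju".

lttqxju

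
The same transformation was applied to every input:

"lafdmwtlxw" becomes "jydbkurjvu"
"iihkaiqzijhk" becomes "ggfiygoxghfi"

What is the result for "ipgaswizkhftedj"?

Each output is the input with this applied: shift every letter 2 places backward in the alphabet (wrapping around).
On "ipgaswizkhftedj" that produces "gneyqugxifdrcbh".

gneyqugxifdrcbh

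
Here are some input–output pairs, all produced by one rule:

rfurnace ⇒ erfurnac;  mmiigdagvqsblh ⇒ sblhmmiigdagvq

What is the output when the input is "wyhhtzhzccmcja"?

What's happening: move the first 3 characters to the end (rotate left by 3), then swap the front and back halves of the string.
So "wyhhtzhzccmcja" becomes "mcjawyhhtzhzcc".

mcjawyhhtzhzcc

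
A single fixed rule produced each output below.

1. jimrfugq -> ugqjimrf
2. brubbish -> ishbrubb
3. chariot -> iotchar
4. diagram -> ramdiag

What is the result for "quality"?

ityqual

Looking at the pairs, the operation is to move the last 3 characters to the front (rotate right by 3).
Doing the same to "quality": "ityqual".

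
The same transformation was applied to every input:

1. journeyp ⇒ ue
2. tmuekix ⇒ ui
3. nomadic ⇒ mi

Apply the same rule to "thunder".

ue

The transformation: keep one character in every 3, starting at position 3 (positions 3rd, 6th, 9th, ...).
Doing the same to "thunder": "ue".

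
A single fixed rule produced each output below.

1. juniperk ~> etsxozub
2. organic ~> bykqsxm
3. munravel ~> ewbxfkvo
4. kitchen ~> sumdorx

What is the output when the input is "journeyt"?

In each case the input is transformed by: swap each adjacent pair of characters (1↔2, 3↔4, ...), then shift every letter 10 places forward in the alphabet (wrapping around).
Applying both steps to "journeyt": "ojruenty", then "ytbeoxdi".

ytbeoxdi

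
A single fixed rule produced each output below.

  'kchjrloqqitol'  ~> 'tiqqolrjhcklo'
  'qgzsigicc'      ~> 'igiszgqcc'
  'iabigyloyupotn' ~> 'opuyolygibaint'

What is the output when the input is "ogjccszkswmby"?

mwskzsccjgoyb

Rule — reverse the string, then move the first 2 characters to the end (rotate left by 2).
Applying both steps to "ogjccszkswmby": "ybmwskzsccjgo", then "mwskzsccjgoyb".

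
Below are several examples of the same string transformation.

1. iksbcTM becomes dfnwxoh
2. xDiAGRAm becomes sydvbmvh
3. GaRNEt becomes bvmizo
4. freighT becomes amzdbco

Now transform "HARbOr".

Each output is the input with this applied: shift every letter 5 places backward in the alphabet (wrapping around), then convert every letter to lowercase.
Starting from "HARbOr": after the first operation, "CVMwJm"; after the second, "cvmwjm".
(Check on "GaRNEt": → "BvMIZo" → "bvmizo" ✓)

cvmwjm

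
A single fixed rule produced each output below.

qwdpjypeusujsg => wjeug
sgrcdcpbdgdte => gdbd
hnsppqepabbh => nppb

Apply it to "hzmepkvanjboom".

zpabm

Looking at the pairs, the operation is to keep one character in every 3, starting at position 2 (positions 2nd, 5th, 8th, ...).
For "hzmepkvanjboom" the result is "zpabm".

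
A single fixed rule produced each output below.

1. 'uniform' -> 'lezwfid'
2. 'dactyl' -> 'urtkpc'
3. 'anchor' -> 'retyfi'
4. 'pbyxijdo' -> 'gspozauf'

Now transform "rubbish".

Rule — shift every letter 9 places backward in the alphabet (wrapping around).
Applying that to "rubbish" gives "ilsszjy".

ilsszjy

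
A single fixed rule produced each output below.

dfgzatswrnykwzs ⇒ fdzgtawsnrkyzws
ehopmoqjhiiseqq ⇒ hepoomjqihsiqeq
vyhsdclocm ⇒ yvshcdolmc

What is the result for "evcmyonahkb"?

vemcoyankhb

Rule — swap each adjacent pair of characters (1↔2, 3↔4, ...).
"evcmyonahkb" → "vemcoyankhb".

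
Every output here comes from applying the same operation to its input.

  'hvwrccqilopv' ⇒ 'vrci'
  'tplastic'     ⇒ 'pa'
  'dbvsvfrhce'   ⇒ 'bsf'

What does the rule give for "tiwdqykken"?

The rule is to keep every other character starting from the second (positions 2nd, 4th, 6th, ...), then delete the last 2 characters.
On "tiwdqykken": the first step gives "idykn", and the second then gives "idy".

idy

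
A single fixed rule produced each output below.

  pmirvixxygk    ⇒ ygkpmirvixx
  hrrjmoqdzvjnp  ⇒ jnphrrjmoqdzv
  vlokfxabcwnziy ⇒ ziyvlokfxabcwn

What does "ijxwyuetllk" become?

llkijxwyuet

The pattern: move the last 3 characters to the front (rotate right by 3).
So "ijxwyuetllk" becomes "llkijxwyuet".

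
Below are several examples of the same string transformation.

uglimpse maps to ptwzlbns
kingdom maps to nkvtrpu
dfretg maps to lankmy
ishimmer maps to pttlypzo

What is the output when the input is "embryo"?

yfvlti

Rule — move the first 3 characters to the end (rotate left by 3), then shift every letter 7 places forward in the alphabet (wrapping around).
On "embryo": the first step gives "ryoemb", and the second then gives "yfvlti".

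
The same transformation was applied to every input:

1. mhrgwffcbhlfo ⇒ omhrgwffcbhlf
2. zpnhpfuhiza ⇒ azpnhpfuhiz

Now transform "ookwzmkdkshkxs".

sookwzmkdkshkx

What's happening: move the last character to the front.
So "ookwzmkdkshkxs" becomes "sookwzmkdkshkx".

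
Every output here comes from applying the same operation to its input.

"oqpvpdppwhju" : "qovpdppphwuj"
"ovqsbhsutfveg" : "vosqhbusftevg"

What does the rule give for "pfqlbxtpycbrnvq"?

fplqxbptcyrbvnq

Rule — swap each adjacent pair of characters (1↔2, 3↔4, ...).
"pfqlbxtpycbrnvq" → "fplqxbptcyrbvnq".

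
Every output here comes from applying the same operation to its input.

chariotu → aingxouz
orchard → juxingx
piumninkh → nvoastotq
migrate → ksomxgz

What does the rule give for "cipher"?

xiovnk

Each output is the input with this applied: move the last character to the front, then shift every letter 6 places forward in the alphabet (wrapping around).
Applying both steps to "cipher": "rciphe", then "xiovnk".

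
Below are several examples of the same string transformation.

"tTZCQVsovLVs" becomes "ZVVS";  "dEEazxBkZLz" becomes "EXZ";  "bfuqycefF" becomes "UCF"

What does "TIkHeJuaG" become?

KJG

Looking at the pairs, the operation is to keep one character in every 3, starting at position 3 (positions 3rd, 6th, 9th, ...), then convert every letter to uppercase.
So "TIkHeJuaG" becomes "KJG".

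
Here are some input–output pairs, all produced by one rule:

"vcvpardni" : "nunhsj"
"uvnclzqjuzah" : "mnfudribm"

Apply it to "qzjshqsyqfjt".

Each output is the input with this applied: delete the last 3 characters, then shift every letter 8 places backward in the alphabet (wrapping around).
Applying both steps to "qzjshqsyqfjt": "qzjshqsyq", then "irbkzikqi".

irbkzikqi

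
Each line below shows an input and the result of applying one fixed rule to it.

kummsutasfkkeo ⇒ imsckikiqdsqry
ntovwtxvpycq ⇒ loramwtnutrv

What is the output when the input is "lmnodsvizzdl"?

Rule — shift every letter 2 places backward in the alphabet (wrapping around), then take characters alternately from the front and the back (1st, last, 2nd, 2nd-last, ...).
Applying both steps to "lmnodsvizzdl": "jklmbqtgxxbj", then "jjkblxmxbgqt".

jjkblxmxbgqt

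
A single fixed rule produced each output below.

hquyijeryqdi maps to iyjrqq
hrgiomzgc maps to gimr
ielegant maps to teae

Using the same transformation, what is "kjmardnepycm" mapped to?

The rule is to keep every other character starting from the second (positions 2nd, 4th, 6th, ...), then swap the first and last characters.
Working it through for "kjmardnepycm": intermediate "jadeym", final "madeyj".

madeyj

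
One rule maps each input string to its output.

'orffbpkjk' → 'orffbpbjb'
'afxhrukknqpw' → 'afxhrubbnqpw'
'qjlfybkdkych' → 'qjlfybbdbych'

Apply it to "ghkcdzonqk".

Rule — replace every "k" with "b".
So "ghkcdzonqk" becomes "ghbcdzonqb".

ghbcdzonqb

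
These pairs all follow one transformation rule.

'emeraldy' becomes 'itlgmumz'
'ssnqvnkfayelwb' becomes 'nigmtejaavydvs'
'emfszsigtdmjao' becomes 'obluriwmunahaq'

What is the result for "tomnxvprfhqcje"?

znpykrmbwuvfdx

What's happening: shift every letter 8 places forward in the alphabet (wrapping around), then swap the front and back halves of the string.
On "tomnxvprfhqcje": the first step gives "bwuvfdxznpykrm", and the second then gives "znpykrmbwuvfdx".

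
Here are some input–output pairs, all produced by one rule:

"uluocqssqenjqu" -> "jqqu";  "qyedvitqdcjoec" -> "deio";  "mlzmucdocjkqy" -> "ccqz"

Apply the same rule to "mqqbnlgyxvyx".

What's happening: keep one character in every 3, starting at position 3 (positions 3rd, 6th, 9th, ...), then sort the characters into alphabetical order.
Applying both steps to "mqqbnlgyxvyx": "qlxx", then "lqxx".

lqxx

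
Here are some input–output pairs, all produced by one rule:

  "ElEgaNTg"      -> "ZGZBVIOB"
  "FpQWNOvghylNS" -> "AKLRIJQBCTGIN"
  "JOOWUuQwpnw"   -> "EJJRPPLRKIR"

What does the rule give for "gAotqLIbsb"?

The rule is to shift every letter 5 places backward in the alphabet (wrapping around), then convert every letter to uppercase.
Starting from "gAotqLIbsb": after the first operation, "bVjolGDwnw"; after the second, "BVJOLGDWNW".

BVJOLGDWNW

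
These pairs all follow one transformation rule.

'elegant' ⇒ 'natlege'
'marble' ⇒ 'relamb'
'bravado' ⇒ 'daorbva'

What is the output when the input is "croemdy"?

Each output is the input with this applied: swap each adjacent pair of characters (1↔2, 3↔4, ...), then move the last 3 characters to the front (rotate right by 3).
Working it through for "croemdy": intermediate "rceodmy", final "dmyrceo".

dmyrceo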